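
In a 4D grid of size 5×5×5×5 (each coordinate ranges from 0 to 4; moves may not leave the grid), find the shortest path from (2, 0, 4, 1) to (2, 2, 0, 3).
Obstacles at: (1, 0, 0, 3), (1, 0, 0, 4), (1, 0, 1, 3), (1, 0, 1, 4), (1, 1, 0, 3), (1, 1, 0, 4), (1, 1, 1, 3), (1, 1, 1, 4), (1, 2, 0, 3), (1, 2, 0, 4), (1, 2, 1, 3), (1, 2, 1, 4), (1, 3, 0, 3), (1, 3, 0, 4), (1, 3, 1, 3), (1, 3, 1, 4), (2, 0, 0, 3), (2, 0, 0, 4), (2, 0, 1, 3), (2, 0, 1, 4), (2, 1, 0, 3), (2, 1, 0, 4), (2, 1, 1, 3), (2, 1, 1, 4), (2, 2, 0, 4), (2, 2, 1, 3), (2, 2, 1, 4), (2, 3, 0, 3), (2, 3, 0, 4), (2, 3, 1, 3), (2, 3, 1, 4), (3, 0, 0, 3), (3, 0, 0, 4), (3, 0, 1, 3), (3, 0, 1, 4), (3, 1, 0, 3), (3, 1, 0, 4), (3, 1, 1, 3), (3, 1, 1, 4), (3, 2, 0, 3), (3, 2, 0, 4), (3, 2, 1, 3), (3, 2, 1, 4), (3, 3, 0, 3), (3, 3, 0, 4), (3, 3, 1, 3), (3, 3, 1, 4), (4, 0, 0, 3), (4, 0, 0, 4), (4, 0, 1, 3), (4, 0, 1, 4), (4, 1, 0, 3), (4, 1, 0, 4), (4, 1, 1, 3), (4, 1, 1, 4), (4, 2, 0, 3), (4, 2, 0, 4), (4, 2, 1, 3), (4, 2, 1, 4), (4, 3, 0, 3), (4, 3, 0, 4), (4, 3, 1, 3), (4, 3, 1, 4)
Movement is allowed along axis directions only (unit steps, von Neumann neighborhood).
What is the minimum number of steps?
8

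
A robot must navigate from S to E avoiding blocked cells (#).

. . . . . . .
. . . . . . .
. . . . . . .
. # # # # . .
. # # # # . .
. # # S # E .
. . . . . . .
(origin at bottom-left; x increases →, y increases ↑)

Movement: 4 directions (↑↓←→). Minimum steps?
4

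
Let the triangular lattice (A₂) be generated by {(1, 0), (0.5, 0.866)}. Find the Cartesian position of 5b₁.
(5, 0)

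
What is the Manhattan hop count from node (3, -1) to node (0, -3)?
5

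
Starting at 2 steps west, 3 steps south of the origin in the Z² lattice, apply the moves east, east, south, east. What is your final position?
(1, -4)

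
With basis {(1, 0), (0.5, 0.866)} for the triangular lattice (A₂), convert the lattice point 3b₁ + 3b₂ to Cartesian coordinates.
(4.5, 2.598)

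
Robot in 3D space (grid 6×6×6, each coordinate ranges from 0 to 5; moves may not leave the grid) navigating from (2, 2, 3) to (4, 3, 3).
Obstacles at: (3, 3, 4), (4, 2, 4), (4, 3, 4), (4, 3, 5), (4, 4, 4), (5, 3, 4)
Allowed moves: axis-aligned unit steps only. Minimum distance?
3
(one shortest path: (2, 2, 3) → (3, 2, 3) → (4, 2, 3) → (4, 3, 3))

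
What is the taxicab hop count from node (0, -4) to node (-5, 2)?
11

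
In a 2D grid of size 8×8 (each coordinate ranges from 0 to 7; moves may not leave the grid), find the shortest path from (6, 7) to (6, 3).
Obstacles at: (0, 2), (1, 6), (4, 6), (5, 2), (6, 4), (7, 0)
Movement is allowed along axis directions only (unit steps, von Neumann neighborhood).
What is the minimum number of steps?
6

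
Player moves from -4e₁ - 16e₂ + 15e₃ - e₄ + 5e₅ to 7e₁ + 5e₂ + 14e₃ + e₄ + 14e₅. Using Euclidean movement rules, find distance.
25.4558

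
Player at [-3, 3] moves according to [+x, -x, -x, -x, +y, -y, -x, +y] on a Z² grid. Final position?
(-6, 4)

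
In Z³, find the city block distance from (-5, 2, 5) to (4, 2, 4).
10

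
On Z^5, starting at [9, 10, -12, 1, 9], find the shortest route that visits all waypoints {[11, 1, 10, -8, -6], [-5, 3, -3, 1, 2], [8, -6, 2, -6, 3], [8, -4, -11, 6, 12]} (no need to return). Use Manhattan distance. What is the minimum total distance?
131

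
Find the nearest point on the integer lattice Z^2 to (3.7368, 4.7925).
(4, 5)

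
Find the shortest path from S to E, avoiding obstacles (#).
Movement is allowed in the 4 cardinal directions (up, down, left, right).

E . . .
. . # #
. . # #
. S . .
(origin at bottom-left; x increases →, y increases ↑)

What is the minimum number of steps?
4
(one shortest path: (1, 0) → (0, 0) → (0, 1) → (0, 2) → (0, 3))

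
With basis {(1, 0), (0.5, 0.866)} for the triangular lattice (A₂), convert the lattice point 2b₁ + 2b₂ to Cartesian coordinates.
(3, 1.732)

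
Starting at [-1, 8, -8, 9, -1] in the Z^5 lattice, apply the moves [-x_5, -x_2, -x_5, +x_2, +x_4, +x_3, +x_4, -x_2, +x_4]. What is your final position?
(-1, 7, -7, 12, -3)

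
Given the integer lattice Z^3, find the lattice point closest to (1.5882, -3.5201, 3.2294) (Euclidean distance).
(2, -4, 3)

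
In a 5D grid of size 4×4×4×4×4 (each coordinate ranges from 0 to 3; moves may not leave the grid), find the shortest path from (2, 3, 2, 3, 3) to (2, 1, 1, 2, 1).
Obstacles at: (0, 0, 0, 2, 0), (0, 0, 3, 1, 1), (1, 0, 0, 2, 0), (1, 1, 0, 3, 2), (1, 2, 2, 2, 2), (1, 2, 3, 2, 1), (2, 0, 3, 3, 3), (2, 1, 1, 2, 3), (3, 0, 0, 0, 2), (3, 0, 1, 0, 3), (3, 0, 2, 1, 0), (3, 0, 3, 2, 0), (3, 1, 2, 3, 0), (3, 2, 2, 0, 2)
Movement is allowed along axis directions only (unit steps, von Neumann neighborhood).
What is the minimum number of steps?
6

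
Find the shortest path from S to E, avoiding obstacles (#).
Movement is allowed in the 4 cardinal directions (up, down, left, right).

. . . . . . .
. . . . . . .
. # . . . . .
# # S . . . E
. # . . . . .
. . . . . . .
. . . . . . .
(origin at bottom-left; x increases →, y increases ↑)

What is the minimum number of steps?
4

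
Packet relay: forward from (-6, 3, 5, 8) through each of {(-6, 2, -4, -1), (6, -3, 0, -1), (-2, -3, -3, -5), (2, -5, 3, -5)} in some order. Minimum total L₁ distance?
58
(one optimal route: (-6, 3, 5, 8) → (-6, 2, -4, -1) → (-2, -3, -3, -5) → (2, -5, 3, -5) → (6, -3, 0, -1))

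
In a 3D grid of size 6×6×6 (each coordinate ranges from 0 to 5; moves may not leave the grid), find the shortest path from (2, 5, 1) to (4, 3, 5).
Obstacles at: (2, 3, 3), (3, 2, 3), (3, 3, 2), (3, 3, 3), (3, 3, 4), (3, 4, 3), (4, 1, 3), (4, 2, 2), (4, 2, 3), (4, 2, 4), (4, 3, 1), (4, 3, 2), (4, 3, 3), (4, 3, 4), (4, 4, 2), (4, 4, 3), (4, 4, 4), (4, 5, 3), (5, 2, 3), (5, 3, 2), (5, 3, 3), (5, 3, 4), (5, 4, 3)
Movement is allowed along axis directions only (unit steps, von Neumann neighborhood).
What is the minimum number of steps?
8
(one shortest path: (2, 5, 1) → (3, 5, 1) → (3, 5, 2) → (3, 5, 3) → (3, 5, 4) → (4, 5, 4) → (4, 5, 5) → (4, 4, 5) → (4, 3, 5))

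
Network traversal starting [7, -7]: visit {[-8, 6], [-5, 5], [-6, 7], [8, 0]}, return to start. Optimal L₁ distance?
60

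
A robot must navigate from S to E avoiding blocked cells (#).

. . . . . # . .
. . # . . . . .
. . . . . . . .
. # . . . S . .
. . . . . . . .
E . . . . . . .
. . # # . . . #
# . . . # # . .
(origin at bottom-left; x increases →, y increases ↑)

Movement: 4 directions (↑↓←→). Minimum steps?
7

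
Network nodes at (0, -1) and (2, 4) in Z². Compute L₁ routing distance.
7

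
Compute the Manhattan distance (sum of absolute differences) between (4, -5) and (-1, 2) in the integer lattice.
12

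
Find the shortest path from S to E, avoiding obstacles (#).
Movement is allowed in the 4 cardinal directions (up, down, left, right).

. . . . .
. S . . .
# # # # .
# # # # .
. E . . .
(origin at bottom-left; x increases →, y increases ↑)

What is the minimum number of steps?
9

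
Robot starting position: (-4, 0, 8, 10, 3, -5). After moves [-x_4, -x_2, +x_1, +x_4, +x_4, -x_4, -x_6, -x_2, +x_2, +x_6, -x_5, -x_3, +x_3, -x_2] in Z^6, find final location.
(-3, -2, 8, 10, 2, -5)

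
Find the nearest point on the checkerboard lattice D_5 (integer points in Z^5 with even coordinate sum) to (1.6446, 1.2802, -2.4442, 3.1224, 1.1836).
(2, 1, -3, 3, 1)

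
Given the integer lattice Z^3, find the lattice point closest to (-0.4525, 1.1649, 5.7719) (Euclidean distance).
(0, 1, 6)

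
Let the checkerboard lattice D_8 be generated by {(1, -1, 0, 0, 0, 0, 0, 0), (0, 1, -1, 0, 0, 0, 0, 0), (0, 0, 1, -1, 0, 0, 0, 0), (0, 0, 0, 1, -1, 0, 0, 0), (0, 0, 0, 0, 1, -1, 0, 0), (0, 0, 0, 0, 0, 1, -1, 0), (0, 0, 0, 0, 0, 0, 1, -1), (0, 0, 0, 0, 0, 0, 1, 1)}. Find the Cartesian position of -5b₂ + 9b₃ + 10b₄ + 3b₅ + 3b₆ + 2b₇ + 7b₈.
(0, -5, 14, 1, -7, 0, 6, 5)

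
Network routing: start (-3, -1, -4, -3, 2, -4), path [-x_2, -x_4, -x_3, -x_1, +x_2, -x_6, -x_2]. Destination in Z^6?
(-4, -2, -5, -4, 2, -5)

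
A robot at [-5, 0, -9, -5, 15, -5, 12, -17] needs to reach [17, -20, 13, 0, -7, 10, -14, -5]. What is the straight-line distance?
54.0555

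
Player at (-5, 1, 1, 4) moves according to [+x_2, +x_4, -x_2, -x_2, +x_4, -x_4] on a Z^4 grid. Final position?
(-5, 0, 1, 5)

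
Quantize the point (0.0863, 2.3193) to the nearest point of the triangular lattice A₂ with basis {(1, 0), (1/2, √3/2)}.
(0.5, 2.598)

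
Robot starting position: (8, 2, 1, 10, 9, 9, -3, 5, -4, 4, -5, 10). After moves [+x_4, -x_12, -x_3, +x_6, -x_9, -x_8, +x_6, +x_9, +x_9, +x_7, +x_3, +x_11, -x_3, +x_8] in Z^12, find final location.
(8, 2, 0, 11, 9, 11, -2, 5, -3, 4, -4, 9)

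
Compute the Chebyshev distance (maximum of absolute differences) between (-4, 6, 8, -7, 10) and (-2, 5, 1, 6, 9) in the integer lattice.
13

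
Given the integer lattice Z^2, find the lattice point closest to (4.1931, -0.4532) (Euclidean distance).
(4, 0)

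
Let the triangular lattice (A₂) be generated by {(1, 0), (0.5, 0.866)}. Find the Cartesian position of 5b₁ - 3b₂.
(3.5, -2.598)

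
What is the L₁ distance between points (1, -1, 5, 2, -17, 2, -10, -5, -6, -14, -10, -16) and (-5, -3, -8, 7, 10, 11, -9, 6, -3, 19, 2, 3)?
141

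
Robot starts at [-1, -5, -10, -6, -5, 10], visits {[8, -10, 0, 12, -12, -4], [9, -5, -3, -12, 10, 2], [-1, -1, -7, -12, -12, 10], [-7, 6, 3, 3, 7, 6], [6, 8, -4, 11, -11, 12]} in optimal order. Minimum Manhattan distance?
219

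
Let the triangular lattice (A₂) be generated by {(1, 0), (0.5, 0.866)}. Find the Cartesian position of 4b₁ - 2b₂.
(3, -1.732)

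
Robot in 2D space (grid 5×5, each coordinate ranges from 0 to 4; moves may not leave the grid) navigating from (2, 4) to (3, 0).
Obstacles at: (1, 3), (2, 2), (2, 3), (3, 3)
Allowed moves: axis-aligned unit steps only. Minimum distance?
7
(one shortest path: (2, 4) → (3, 4) → (4, 4) → (4, 3) → (4, 2) → (3, 2) → (3, 1) → (3, 0))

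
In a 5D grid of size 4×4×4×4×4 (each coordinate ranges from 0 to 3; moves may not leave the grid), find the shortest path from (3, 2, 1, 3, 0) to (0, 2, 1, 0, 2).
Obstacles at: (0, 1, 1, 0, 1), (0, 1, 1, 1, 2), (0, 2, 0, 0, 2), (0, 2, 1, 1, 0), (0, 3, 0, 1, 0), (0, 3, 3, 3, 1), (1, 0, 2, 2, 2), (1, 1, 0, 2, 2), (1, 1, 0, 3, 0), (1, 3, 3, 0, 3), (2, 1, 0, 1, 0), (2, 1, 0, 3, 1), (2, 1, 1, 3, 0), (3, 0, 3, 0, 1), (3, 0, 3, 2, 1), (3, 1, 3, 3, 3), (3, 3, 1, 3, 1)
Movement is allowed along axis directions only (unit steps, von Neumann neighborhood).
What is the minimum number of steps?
8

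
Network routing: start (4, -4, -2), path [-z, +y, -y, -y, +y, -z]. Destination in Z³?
(4, -4, -4)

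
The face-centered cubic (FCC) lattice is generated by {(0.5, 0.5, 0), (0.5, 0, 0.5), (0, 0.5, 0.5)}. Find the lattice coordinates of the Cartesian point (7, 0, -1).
8b₁ + 6b₂ - 8b₃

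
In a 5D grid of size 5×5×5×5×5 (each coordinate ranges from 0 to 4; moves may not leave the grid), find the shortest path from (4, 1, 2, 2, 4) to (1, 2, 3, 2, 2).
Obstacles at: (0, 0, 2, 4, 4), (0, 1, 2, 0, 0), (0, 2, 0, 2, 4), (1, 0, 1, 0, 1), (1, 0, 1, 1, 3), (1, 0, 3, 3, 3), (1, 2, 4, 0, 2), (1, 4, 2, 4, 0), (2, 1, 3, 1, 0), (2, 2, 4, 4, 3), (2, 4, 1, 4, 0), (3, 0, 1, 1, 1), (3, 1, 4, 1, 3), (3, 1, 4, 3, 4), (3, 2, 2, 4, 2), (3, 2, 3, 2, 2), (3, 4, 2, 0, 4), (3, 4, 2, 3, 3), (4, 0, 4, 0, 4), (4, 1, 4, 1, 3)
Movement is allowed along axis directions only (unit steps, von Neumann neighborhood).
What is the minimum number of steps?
7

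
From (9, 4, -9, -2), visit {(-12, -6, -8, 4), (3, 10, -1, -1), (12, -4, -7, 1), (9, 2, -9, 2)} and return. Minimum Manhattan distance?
112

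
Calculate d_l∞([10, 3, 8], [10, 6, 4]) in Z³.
4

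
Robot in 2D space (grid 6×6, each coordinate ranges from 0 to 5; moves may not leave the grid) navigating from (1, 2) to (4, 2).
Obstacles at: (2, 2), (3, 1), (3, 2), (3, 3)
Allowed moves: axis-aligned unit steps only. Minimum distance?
7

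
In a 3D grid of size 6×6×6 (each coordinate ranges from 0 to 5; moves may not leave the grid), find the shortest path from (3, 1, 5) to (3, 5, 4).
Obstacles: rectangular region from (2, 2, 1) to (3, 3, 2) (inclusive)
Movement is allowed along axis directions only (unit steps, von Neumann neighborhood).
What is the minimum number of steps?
5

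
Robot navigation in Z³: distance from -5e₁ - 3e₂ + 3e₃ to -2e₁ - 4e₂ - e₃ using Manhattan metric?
8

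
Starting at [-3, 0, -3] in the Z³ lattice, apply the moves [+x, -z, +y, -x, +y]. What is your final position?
(-3, 2, -4)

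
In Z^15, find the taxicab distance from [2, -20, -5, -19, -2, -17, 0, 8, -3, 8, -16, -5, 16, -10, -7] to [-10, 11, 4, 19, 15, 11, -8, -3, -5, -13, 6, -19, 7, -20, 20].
259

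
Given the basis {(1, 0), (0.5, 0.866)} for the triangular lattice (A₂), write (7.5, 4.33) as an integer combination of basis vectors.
5b₁ + 5b₂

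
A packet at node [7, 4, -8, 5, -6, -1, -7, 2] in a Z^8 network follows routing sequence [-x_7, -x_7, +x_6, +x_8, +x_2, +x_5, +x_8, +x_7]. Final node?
(7, 5, -8, 5, -5, 0, -8, 4)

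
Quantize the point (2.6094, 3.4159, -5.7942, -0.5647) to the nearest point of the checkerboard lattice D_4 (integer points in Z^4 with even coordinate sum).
(3, 3, -6, 0)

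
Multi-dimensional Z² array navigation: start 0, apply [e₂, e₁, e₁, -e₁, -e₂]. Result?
(1, 0)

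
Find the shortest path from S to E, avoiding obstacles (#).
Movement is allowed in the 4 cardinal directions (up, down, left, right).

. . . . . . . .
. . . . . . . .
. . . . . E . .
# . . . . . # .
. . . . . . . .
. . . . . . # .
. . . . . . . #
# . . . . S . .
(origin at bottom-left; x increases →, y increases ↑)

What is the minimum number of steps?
5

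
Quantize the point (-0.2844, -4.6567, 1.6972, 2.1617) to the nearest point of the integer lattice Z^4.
(0, -5, 2, 2)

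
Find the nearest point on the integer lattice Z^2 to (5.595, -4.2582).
(6, -4)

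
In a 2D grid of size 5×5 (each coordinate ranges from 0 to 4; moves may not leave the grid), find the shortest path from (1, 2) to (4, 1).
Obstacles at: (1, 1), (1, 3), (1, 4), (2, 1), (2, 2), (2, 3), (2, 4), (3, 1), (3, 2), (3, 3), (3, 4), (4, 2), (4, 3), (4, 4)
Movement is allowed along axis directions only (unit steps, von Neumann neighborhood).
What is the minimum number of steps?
8
(one shortest path: (1, 2) → (0, 2) → (0, 1) → (0, 0) → (1, 0) → (2, 0) → (3, 0) → (4, 0) → (4, 1))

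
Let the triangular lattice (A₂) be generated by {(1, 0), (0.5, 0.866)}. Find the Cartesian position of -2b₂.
(-1, -1.732)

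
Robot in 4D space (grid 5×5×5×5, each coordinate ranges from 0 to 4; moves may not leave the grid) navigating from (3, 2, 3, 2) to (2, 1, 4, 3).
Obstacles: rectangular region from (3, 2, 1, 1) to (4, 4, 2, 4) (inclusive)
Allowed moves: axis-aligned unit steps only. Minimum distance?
4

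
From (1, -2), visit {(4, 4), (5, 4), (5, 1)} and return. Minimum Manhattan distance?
20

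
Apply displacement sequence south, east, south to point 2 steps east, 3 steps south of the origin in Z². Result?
(3, -5)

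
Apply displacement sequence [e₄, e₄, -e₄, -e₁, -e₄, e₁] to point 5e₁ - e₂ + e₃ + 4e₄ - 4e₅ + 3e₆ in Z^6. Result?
(5, -1, 1, 4, -4, 3)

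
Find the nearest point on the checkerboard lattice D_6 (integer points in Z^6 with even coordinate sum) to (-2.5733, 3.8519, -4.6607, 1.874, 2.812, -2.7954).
(-3, 4, -5, 2, 3, -3)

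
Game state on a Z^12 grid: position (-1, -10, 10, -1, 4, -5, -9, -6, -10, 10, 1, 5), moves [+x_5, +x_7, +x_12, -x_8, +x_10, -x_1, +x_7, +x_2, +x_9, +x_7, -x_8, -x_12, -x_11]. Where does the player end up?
(-2, -9, 10, -1, 5, -5, -6, -8, -9, 11, 0, 5)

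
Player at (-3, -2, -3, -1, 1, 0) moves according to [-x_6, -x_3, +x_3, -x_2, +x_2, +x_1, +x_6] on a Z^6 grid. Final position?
(-2, -2, -3, -1, 1, 0)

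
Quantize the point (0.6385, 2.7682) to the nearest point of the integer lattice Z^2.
(1, 3)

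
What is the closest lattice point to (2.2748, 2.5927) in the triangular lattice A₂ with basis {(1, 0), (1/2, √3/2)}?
(2.5, 2.598)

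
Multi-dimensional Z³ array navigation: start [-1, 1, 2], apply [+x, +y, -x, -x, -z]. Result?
(-2, 2, 1)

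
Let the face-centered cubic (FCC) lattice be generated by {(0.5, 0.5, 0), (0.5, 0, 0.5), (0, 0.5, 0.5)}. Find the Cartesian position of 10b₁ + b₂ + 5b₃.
(5.5, 7.5, 3)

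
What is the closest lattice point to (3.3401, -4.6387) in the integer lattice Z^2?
(3, -5)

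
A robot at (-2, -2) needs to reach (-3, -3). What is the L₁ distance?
2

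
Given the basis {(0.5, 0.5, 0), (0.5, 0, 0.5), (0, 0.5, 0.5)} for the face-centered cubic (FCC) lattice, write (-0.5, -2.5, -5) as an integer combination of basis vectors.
2b₁ - 3b₂ - 7b₃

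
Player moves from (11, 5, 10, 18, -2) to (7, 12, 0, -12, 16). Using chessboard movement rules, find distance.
30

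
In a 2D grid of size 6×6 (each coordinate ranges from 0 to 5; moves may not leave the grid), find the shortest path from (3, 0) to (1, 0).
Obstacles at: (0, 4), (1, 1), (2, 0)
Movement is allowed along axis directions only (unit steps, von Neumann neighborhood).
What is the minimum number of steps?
8
(one shortest path: (3, 0) → (3, 1) → (2, 1) → (2, 2) → (1, 2) → (0, 2) → (0, 1) → (0, 0) → (1, 0))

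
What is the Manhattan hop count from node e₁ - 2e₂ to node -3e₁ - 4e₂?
6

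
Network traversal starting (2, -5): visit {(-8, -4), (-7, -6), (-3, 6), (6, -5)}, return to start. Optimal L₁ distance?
52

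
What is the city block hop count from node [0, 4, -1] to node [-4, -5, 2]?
16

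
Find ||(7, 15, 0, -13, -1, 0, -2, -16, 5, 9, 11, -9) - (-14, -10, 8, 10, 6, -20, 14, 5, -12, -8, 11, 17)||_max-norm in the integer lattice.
26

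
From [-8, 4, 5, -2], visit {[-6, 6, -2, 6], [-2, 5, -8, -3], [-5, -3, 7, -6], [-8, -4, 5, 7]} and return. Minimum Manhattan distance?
96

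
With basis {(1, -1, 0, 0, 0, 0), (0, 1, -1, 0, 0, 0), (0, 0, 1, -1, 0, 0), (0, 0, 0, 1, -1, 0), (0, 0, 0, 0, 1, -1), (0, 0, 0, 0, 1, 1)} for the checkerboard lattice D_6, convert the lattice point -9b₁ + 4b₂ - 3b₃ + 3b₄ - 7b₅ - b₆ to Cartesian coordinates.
(-9, 13, -7, 6, -11, 6)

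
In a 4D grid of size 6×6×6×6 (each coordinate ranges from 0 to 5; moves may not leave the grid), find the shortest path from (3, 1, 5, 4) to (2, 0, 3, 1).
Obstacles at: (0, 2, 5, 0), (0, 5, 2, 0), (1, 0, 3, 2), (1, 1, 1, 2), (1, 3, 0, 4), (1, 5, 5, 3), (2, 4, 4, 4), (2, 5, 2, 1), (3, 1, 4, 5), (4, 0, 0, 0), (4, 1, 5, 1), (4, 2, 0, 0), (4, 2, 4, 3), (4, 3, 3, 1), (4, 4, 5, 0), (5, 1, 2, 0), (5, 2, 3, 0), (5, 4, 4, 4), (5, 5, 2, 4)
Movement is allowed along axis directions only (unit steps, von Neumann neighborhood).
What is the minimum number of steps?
7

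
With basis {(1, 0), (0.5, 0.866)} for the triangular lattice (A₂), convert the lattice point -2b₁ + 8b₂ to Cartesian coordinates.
(2, 6.928)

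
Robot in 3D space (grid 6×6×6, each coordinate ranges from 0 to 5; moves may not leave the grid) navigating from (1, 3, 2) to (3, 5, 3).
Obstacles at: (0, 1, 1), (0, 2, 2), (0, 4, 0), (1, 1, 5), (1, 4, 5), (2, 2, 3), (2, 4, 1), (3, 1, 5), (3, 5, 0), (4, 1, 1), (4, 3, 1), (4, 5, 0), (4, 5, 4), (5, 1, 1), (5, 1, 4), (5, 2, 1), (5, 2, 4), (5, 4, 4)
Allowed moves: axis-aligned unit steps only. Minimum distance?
5
(one shortest path: (1, 3, 2) → (2, 3, 2) → (3, 3, 2) → (3, 4, 2) → (3, 5, 2) → (3, 5, 3))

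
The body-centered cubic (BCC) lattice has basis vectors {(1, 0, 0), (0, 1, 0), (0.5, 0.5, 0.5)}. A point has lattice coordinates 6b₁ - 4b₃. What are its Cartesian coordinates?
(4, -2, -2)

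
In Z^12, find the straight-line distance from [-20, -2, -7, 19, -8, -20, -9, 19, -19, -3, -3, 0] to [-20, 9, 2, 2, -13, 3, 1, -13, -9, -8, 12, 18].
53.3198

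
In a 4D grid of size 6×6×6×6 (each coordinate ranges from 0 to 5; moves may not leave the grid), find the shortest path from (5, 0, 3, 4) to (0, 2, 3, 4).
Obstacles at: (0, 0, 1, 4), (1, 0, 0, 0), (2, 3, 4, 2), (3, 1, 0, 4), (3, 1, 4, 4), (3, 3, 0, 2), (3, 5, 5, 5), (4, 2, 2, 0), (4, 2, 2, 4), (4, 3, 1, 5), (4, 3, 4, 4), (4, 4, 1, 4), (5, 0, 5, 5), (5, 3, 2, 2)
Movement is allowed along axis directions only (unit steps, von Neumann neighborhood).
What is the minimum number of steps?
7
(one shortest path: (5, 0, 3, 4) → (4, 0, 3, 4) → (3, 0, 3, 4) → (2, 0, 3, 4) → (1, 0, 3, 4) → (0, 0, 3, 4) → (0, 1, 3, 4) → (0, 2, 3, 4))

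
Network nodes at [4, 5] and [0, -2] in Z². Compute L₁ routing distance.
11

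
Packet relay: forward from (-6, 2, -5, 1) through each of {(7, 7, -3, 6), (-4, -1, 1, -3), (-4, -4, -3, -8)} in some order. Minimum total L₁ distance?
63
(one optimal route: (-6, 2, -5, 1) → (-4, -1, 1, -3) → (-4, -4, -3, -8) → (7, 7, -3, 6))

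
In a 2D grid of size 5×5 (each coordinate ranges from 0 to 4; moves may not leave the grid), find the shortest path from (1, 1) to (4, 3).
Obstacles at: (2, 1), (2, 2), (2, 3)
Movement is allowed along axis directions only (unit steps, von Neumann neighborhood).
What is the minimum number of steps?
7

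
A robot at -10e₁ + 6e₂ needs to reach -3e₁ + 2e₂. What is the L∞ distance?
7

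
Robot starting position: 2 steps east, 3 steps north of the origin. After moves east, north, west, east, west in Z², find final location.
(2, 4)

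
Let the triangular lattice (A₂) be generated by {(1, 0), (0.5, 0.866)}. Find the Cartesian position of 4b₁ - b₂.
(3.5, -0.866)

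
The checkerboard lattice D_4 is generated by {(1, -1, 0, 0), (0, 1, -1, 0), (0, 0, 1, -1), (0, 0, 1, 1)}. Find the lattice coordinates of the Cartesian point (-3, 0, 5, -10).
-3b₁ - 3b₂ + 6b₃ - 4b₄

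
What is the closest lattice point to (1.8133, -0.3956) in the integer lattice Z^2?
(2, 0)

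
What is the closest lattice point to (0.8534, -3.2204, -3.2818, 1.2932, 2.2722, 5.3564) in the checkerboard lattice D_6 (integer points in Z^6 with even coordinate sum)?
(1, -3, -3, 1, 2, 6)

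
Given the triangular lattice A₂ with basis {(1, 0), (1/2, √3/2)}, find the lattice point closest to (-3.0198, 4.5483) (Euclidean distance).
(-3.5, 4.33)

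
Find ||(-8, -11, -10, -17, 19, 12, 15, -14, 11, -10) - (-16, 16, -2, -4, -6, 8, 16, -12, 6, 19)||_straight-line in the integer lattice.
50.3786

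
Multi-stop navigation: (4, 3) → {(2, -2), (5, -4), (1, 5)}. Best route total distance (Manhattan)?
18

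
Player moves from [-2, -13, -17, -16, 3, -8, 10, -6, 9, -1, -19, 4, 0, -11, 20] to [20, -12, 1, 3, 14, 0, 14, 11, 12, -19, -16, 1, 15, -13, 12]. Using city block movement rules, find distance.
152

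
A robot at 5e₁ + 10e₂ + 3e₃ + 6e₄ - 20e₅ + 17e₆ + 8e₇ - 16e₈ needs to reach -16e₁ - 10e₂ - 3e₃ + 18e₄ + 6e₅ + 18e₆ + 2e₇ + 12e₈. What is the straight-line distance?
50.1797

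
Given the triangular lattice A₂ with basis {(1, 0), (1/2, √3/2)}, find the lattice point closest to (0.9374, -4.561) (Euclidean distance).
(0.5, -4.33)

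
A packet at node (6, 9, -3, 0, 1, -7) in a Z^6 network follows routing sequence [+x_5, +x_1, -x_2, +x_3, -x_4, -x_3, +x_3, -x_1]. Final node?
(6, 8, -2, -1, 2, -7)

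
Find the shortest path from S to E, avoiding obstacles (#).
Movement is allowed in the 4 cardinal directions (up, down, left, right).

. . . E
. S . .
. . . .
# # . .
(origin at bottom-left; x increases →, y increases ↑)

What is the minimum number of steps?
3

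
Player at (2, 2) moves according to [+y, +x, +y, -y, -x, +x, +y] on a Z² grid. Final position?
(3, 4)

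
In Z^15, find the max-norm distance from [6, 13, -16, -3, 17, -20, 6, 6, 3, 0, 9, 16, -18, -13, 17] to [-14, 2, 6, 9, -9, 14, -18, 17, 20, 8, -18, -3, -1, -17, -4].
34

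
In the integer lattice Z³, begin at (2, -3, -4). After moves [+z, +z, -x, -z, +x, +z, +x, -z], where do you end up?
(3, -3, -3)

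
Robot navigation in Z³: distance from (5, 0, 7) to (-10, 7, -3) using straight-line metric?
19.3391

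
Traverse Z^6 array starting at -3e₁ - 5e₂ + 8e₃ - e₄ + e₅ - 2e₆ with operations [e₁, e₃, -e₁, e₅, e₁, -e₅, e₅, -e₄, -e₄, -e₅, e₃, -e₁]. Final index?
(-3, -5, 10, -3, 1, -2)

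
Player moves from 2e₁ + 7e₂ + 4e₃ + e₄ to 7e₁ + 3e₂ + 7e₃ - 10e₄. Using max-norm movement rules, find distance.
11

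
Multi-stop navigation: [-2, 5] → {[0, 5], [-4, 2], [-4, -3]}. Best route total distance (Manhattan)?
14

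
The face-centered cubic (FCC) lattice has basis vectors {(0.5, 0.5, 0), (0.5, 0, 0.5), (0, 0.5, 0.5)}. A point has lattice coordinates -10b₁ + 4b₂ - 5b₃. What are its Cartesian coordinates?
(-3, -7.5, -0.5)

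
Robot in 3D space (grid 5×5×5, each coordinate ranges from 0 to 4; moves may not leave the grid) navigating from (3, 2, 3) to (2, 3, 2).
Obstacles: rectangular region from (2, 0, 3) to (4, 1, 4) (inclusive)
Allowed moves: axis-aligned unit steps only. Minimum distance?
3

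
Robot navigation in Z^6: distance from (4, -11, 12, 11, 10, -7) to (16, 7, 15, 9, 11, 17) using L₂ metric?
32.5269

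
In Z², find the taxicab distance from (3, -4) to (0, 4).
11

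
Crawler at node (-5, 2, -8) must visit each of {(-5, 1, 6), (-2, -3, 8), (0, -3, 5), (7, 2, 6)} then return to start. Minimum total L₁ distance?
68
(one optimal route: (-5, 2, -8) → (-5, 1, 6) → (-2, -3, 8) → (0, -3, 5) → (7, 2, 6) → (-5, 2, -8))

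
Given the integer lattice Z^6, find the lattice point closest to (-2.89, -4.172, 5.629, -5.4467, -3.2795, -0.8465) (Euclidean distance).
(-3, -4, 6, -5, -3, -1)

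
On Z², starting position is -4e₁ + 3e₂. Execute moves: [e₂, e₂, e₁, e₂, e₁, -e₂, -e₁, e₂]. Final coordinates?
(-3, 6)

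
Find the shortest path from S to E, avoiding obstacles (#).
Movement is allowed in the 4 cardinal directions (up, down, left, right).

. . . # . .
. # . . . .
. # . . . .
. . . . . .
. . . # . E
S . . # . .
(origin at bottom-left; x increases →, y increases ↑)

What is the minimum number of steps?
8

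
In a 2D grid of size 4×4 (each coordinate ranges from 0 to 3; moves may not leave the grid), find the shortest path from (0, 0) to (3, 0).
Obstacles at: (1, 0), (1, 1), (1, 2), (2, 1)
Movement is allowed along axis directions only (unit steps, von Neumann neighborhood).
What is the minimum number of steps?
9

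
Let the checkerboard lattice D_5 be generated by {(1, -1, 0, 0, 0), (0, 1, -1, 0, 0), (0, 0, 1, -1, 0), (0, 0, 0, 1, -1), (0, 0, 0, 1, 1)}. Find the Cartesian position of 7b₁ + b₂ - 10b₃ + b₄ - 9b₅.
(7, -6, -11, 2, -10)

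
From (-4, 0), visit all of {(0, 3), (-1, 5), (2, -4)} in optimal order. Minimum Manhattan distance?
20
(one optimal route: (-4, 0) → (-1, 5) → (0, 3) → (2, -4))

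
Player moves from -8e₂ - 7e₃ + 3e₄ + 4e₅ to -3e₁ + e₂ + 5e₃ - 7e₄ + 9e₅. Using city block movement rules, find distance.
39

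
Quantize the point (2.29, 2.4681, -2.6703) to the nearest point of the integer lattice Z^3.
(2, 2, -3)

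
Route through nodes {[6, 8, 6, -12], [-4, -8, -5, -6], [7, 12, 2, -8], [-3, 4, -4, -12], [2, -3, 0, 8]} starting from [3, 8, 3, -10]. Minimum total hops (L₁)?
97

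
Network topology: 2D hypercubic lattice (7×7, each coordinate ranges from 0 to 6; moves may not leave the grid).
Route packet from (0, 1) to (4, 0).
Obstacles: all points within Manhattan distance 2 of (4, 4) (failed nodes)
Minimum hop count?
5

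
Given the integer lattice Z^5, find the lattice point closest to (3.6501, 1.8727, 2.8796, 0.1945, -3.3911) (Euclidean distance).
(4, 2, 3, 0, -3)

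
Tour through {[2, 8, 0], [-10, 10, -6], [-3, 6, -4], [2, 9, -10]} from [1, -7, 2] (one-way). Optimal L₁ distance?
56
(one optimal route: (1, -7, 2) → (2, 8, 0) → (2, 9, -10) → (-3, 6, -4) → (-10, 10, -6))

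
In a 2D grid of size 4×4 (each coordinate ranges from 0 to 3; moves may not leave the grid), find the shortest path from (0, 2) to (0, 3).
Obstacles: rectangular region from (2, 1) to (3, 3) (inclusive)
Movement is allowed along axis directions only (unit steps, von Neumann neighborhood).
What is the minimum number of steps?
1
(one shortest path: (0, 2) → (0, 3))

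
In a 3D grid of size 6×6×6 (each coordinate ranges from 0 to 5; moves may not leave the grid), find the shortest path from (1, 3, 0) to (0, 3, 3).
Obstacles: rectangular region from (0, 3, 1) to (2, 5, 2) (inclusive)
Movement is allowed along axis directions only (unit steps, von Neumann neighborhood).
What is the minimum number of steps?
6
(one shortest path: (1, 3, 0) → (0, 3, 0) → (0, 2, 0) → (0, 2, 1) → (0, 2, 2) → (0, 2, 3) → (0, 3, 3))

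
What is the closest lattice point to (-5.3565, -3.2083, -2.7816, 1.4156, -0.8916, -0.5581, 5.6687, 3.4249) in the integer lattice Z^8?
(-5, -3, -3, 1, -1, -1, 6, 3)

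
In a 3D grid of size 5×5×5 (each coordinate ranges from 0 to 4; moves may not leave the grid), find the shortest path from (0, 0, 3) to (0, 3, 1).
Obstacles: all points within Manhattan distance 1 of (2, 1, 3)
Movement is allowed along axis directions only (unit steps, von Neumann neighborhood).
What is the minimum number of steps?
5
(one shortest path: (0, 0, 3) → (0, 1, 3) → (0, 2, 3) → (0, 3, 3) → (0, 3, 2) → (0, 3, 1))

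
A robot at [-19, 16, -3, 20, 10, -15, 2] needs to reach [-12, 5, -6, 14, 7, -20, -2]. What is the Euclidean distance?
16.2788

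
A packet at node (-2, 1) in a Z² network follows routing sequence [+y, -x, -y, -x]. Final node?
(-4, 1)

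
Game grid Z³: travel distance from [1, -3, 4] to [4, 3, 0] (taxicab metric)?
13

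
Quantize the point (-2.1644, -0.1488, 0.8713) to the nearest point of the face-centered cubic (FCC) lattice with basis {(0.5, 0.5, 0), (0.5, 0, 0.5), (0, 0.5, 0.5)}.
(-2, 0, 1)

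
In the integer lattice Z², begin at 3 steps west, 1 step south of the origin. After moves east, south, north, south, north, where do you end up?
(-2, -1)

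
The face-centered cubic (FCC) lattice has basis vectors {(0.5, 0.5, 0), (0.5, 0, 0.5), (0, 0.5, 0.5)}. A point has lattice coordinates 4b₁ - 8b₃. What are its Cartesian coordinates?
(2, -2, -4)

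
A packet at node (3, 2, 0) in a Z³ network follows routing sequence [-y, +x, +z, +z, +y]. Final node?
(4, 2, 2)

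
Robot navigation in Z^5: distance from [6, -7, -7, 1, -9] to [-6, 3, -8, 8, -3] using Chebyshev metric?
12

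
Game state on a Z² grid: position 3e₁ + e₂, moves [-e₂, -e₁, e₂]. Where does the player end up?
(2, 1)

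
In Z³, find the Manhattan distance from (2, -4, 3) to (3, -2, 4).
4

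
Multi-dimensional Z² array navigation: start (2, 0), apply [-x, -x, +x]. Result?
(1, 0)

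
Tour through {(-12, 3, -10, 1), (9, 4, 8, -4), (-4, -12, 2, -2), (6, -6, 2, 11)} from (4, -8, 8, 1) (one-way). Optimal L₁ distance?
123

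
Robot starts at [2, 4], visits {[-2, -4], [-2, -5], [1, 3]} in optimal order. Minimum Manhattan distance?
13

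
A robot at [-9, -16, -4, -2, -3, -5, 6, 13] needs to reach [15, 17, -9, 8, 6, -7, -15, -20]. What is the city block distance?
137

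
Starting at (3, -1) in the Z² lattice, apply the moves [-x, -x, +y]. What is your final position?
(1, 0)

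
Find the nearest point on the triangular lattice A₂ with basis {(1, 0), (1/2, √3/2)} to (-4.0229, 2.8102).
(-4.5, 2.598)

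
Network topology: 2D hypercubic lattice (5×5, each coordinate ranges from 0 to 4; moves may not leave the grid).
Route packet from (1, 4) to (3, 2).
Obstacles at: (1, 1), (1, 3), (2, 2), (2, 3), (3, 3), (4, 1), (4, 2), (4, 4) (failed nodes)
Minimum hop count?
10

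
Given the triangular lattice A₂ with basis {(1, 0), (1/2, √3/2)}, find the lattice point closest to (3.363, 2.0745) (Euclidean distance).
(3, 1.732)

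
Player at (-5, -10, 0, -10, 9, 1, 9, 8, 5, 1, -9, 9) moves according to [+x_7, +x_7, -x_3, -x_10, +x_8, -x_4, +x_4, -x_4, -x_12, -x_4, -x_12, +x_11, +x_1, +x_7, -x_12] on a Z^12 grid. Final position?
(-4, -10, -1, -12, 9, 1, 12, 9, 5, 0, -8, 6)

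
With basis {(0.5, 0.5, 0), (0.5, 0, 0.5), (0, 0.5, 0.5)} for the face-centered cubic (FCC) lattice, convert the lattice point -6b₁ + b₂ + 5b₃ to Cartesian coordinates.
(-2.5, -0.5, 3)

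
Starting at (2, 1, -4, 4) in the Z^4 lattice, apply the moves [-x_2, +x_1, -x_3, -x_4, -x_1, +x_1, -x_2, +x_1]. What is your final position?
(4, -1, -5, 3)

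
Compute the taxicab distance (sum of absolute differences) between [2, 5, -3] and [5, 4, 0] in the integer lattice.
7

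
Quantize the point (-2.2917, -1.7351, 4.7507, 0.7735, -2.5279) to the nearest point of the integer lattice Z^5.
(-2, -2, 5, 1, -3)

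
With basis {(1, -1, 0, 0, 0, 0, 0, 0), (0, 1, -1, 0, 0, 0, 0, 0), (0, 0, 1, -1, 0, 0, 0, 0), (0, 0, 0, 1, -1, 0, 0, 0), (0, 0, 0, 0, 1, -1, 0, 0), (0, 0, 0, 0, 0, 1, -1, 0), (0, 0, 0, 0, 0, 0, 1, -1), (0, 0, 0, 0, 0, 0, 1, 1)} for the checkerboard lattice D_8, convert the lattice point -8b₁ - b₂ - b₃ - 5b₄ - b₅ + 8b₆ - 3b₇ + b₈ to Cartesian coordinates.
(-8, 7, 0, -4, 4, 9, -10, 4)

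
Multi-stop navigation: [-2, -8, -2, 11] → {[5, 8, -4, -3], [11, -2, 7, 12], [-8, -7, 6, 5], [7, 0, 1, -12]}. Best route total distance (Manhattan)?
113
(one optimal route: (-2, -8, -2, 11) → (-8, -7, 6, 5) → (11, -2, 7, 12) → (7, 0, 1, -12) → (5, 8, -4, -3))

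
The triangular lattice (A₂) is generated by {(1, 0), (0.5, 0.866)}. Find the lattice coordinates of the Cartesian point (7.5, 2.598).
6b₁ + 3b₂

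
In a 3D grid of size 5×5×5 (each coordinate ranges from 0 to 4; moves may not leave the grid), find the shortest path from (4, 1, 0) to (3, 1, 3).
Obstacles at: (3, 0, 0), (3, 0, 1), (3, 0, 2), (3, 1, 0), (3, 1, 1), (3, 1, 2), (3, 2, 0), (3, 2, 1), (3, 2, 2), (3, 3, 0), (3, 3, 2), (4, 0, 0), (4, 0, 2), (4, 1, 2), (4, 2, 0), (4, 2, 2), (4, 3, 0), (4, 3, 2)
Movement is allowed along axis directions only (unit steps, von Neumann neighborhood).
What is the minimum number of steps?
10
(one shortest path: (4, 1, 0) → (4, 1, 1) → (4, 2, 1) → (4, 3, 1) → (3, 3, 1) → (2, 3, 1) → (2, 2, 1) → (2, 1, 1) → (2, 1, 2) → (2, 1, 3) → (3, 1, 3))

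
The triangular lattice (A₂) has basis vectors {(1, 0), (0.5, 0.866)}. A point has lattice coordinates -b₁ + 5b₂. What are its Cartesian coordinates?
(1.5, 4.33)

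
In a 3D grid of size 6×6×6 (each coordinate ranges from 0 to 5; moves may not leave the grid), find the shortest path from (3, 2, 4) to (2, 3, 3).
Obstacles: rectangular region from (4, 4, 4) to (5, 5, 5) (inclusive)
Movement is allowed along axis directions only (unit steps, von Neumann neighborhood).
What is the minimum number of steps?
3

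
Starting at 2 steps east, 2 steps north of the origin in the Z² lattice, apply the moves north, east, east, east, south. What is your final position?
(5, 2)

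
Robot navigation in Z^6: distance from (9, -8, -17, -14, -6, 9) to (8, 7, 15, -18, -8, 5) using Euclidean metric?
35.8608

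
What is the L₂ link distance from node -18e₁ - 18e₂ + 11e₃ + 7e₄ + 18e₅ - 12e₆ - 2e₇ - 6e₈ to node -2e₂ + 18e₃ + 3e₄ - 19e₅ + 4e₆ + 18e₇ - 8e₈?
51.7107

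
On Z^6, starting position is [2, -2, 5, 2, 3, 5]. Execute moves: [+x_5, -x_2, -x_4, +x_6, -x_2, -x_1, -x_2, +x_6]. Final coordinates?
(1, -5, 5, 1, 4, 7)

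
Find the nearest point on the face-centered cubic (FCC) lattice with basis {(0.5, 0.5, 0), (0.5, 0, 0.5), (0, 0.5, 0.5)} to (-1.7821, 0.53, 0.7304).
(-2, 0.5, 0.5)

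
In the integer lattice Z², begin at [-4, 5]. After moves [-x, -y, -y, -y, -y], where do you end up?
(-5, 1)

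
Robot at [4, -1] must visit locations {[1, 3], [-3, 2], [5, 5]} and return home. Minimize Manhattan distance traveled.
28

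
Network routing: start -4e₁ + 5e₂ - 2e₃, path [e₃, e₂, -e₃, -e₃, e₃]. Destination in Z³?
(-4, 6, -2)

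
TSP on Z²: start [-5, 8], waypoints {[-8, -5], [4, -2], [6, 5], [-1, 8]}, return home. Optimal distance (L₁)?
54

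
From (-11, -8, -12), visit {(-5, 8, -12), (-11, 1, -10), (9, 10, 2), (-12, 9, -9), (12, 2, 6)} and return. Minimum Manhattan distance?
128
(one optimal route: (-11, -8, -12) → (-11, 1, -10) → (-12, 9, -9) → (-5, 8, -12) → (9, 10, 2) → (12, 2, 6) → (-11, -8, -12))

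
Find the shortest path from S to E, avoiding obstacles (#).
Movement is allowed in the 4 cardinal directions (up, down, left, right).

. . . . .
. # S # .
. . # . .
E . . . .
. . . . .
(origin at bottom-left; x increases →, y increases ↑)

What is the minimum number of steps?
6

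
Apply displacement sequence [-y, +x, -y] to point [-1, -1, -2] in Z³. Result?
(0, -3, -2)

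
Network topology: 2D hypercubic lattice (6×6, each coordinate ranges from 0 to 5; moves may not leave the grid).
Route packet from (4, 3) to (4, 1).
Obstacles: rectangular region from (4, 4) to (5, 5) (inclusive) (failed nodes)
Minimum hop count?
2
(one shortest path: (4, 3) → (4, 2) → (4, 1))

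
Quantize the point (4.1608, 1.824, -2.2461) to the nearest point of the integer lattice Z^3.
(4, 2, -2)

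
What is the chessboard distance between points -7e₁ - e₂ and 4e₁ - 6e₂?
11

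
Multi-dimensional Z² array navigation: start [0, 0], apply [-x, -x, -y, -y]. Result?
(-2, -2)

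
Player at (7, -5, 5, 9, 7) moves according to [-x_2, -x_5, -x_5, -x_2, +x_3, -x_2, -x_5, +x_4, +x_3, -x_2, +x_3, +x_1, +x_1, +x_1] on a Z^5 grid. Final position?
(10, -9, 8, 10, 4)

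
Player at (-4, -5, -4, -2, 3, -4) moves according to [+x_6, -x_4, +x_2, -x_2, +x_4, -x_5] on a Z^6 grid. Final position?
(-4, -5, -4, -2, 2, -3)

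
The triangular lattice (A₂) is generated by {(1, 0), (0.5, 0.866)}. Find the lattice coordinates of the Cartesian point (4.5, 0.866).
4b₁ + b₂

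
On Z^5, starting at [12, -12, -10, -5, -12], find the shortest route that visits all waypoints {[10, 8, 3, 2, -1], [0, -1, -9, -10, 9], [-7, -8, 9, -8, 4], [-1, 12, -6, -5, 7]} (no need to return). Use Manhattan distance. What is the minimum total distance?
155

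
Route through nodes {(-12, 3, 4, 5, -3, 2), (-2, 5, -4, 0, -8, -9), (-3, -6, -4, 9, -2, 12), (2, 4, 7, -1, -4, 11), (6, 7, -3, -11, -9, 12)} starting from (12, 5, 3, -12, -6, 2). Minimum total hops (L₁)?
182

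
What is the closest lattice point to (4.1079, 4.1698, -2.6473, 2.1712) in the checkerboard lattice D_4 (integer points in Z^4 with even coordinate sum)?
(4, 4, -2, 2)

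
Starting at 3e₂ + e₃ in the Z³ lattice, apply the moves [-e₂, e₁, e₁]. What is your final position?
(2, 2, 1)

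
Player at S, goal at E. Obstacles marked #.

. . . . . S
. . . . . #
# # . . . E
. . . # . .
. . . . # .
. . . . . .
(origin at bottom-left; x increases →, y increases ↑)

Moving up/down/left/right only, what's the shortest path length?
4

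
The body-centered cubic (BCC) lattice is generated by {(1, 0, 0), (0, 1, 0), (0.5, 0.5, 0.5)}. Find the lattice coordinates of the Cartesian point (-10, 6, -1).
-9b₁ + 7b₂ - 2b₃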